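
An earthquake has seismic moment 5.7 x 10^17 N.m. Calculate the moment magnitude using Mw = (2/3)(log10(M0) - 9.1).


log10(M0) = log10(5.7 x 10^17) = 17.7559
Mw = 2/3 * (17.7559 - 9.1)
= 2/3 * 8.6559
= 5.77

5.77


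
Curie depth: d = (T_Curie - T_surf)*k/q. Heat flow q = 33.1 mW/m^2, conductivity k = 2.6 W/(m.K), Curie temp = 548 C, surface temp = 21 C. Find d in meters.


T_Curie - T_surf = 548 - 21 = 527 C
Convert q to W/m^2: 33.1 mW/m^2 = 0.0331 W/m^2
d = 527 * 2.6 / 0.0331 = 41395.77 m

41395.77


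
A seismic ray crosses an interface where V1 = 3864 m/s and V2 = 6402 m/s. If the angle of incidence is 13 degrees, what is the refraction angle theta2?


sin(theta1) = sin(13 deg) = 0.224951
sin(theta2) = V2/V1 * sin(theta1) = 6402/3864 * 0.224951 = 0.372706
theta2 = arcsin(0.372706) = 21.8826 degrees

21.8826


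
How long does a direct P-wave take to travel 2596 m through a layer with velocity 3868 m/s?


t = x / V
= 2596 / 3868
= 0.6711 s

0.6711


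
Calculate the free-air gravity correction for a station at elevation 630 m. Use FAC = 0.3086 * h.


FAC = 0.3086 * h
= 0.3086 * 630
= 194.418 mGal

194.418


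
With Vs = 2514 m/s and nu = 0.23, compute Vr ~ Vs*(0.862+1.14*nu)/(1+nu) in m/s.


Numerator factor = 0.862 + 1.14*0.23 = 1.1242
Denominator = 1 + 0.23 = 1.23
Vr = 2514 * 1.1242 / 1.23 = 2297.76 m/s

2297.76


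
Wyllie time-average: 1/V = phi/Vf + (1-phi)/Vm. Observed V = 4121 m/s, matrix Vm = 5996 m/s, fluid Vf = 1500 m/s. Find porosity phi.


1/V - 1/Vm = 1/4121 - 1/5996 = 7.588e-05
1/Vf - 1/Vm = 1/1500 - 1/5996 = 0.00049989
phi = 7.588e-05 / 0.00049989 = 0.1518

0.1518


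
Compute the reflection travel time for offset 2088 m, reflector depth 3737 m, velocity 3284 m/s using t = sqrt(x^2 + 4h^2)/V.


x^2 + 4h^2 = 2088^2 + 4*3737^2 = 4359744 + 55860676 = 60220420
sqrt(60220420) = 7760.1817
t = 7760.1817 / 3284 = 2.363 s

2.363


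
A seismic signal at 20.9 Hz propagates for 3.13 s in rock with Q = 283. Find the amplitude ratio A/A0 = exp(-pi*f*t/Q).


pi*f*t/Q = pi*20.9*3.13/283 = 0.726196
A/A0 = exp(-0.726196) = 0.483745

0.483745


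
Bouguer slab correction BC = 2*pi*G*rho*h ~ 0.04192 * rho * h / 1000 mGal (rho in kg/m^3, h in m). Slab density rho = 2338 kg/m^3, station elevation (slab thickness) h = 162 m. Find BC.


BC = 0.04192 * rho * h / 1000
= 0.04192 * 2338 * 162 / 1000
= 15.8775 mGal

15.8775


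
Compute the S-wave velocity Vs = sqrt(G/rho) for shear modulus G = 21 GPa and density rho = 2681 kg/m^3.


Convert G to Pa: G = 21e9 Pa
Compute G/rho = 21e9 / 2681 = 7832898.1723
Vs = sqrt(7832898.1723) = 2798.73 m/s

2798.73


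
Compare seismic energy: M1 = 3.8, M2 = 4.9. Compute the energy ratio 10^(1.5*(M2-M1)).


M2 - M1 = 4.9 - 3.8 = 1.1
1.5 * 1.1 = 1.65
ratio = 10^1.65 = 44.67

44.67


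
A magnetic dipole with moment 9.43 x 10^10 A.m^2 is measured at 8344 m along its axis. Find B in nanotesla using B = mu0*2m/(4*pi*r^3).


m = 9.43 x 10^10 = 94300000000 A.m^2
2m = 188600000000 A.m^2
r^3 = 8344^3 = 580928771584
B = (4pi*10^-7) * 188600000000 / (4*pi * 580928771584) * 1e9
= 237001.749787 / 7300166244268.95 * 1e9
= 32.4653 nT

32.4653


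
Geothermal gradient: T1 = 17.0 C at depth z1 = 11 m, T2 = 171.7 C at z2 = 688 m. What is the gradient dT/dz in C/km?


dT = 171.7 - 17.0 = 154.7 C
dz = 688 - 11 = 677 m
gradient = dT/dz * 1000 = 154.7/677 * 1000 = 228.5081 C/km

228.5081


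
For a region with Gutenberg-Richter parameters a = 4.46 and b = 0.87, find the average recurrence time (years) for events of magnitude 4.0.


log10(N) = 4.46 - 0.87*4.0 = 0.98
N = 10^0.98 = 9.549926
T = 1/N = 1/9.549926 = 0.1047 years

0.1047


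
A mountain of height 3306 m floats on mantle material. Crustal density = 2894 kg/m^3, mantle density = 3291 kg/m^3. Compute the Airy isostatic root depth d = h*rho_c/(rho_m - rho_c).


rho_m - rho_c = 3291 - 2894 = 397
d = 3306 * 2894 / 397
= 9567564 / 397
= 24099.66 m

24099.66


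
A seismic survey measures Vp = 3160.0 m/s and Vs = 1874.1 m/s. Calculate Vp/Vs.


Vp/Vs = 3160.0 / 1874.1
= 1.6861

1.6861


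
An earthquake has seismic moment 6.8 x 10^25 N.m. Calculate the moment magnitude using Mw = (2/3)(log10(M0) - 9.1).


log10(M0) = log10(6.8 x 10^25) = 25.8325
Mw = 2/3 * (25.8325 - 9.1)
= 2/3 * 16.7325
= 11.16

11.16


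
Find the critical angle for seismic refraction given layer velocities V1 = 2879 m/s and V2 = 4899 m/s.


V1/V2 = 2879/4899 = 0.587671
theta_c = arcsin(0.587671) = 35.9919 degrees

35.9919


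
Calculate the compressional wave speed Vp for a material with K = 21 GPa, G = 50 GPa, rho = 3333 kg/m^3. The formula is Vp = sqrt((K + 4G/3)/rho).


First compute the effective modulus:
K + 4G/3 = 21e9 + 4*50e9/3 = 87666666666.67 Pa
Then divide by density:
87666666666.67 / 3333 = 26302630.263 Pa/(kg/m^3)
Take the square root:
Vp = sqrt(26302630.263) = 5128.61 m/s

5128.61


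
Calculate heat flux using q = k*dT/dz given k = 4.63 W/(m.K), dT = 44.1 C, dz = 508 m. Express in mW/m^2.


q = k * dT / dz * 1000
= 4.63 * 44.1 / 508 * 1000
= 0.401935 * 1000
= 401.935 mW/m^2

401.935


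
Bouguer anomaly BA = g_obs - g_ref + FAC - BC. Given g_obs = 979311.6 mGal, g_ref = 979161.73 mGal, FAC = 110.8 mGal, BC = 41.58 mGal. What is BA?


BA = g_obs - g_ref + FAC - BC
= 979311.6 - 979161.73 + 110.8 - 41.58
= 219.09 mGal

219.09


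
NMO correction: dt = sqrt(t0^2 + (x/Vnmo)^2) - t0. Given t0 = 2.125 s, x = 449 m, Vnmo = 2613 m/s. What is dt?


x/Vnmo = 449/2613 = 0.171833
(x/Vnmo)^2 = 0.029527
t0^2 = 4.515625
sqrt(4.515625 + 0.029527) = 2.131936
dt = 2.131936 - 2.125 = 0.006936

0.006936


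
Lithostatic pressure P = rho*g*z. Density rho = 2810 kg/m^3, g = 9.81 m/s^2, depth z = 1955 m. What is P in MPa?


P = rho * g * z / 1e6
= 2810 * 9.81 * 1955 / 1e6
= 53891725.5 / 1e6
= 53.8917 MPa

53.8917


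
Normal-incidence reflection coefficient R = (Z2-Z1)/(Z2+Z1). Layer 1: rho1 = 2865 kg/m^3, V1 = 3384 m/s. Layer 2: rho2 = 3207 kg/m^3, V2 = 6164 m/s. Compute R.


Z1 = 2865 * 3384 = 9695160
Z2 = 3207 * 6164 = 19767948
R = (19767948 - 9695160) / (19767948 + 9695160) = 10072788 / 29463108 = 0.3419

0.3419


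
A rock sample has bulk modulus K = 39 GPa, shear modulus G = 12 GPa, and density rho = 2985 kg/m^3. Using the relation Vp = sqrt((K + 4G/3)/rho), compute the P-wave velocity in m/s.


First compute the effective modulus:
K + 4G/3 = 39e9 + 4*12e9/3 = 55000000000.0 Pa
Then divide by density:
55000000000.0 / 2985 = 18425460.6365 Pa/(kg/m^3)
Take the square root:
Vp = sqrt(18425460.6365) = 4292.49 m/s

4292.49


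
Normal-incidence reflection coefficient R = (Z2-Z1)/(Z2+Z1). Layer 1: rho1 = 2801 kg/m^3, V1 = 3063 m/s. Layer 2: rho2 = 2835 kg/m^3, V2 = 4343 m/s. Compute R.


Z1 = 2801 * 3063 = 8579463
Z2 = 2835 * 4343 = 12312405
R = (12312405 - 8579463) / (12312405 + 8579463) = 3732942 / 20891868 = 0.1787

0.1787


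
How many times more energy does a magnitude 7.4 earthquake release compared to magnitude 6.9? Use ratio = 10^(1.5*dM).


M2 - M1 = 7.4 - 6.9 = 0.5
1.5 * 0.5 = 0.75
ratio = 10^0.75 = 5.62

5.62


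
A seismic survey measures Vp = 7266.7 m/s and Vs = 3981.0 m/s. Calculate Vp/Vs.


Vp/Vs = 7266.7 / 3981.0
= 1.8253

1.8253


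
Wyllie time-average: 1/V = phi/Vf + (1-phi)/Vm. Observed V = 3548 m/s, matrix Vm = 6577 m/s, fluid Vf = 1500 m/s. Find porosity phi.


1/V - 1/Vm = 1/3548 - 1/6577 = 0.0001298
1/Vf - 1/Vm = 1/1500 - 1/6577 = 0.00051462
phi = 0.0001298 / 0.00051462 = 0.2522

0.2522


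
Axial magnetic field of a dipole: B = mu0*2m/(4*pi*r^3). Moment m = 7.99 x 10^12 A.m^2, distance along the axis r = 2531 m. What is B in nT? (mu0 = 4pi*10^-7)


m = 7.99 x 10^12 = 7990000000000 A.m^2
2m = 15980000000000 A.m^2
r^3 = 2531^3 = 16213487291
B = (4pi*10^-7) * 15980000000000 / (4*pi * 16213487291) * 1e9
= 20081060.241746 / 203744690249.91 * 1e9
= 98559.9194 nT

98559.9194


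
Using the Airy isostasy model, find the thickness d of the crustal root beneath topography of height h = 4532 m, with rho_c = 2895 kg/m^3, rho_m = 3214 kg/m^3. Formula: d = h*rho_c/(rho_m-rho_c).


rho_m - rho_c = 3214 - 2895 = 319
d = 4532 * 2895 / 319
= 13120140 / 319
= 41128.97 m

41128.97


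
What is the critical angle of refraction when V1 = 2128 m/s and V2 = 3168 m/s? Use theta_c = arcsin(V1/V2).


V1/V2 = 2128/3168 = 0.671717
theta_c = arcsin(0.671717) = 42.1997 degrees

42.1997


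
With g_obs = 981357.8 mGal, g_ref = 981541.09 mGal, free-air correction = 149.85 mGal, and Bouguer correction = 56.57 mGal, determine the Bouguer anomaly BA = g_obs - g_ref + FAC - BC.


BA = g_obs - g_ref + FAC - BC
= 981357.8 - 981541.09 + 149.85 - 56.57
= -90.01 mGal

-90.01


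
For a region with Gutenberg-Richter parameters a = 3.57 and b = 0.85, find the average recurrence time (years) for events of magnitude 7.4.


log10(N) = 3.57 - 0.85*7.4 = -2.72
N = 10^-2.72 = 0.001905
T = 1/N = 1/0.001905 = 524.8075 years

524.8075


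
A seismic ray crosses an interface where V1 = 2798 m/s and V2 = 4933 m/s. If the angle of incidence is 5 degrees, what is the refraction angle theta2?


sin(theta1) = sin(5 deg) = 0.087156
sin(theta2) = V2/V1 * sin(theta1) = 4933/2798 * 0.087156 = 0.153659
theta2 = arcsin(0.153659) = 8.8391 degrees

8.8391


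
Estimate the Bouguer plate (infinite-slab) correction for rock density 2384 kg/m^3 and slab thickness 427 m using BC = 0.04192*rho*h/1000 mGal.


BC = 0.04192 * rho * h / 1000
= 0.04192 * 2384 * 427 / 1000
= 42.6732 mGal

42.6732


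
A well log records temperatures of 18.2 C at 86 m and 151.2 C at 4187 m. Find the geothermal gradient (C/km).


dT = 151.2 - 18.2 = 133.0 C
dz = 4187 - 86 = 4101 m
gradient = dT/dz * 1000 = 133.0/4101 * 1000 = 32.4311 C/km

32.4311


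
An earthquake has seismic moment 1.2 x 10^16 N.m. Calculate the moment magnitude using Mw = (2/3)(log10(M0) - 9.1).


log10(M0) = log10(1.2 x 10^16) = 16.0792
Mw = 2/3 * (16.0792 - 9.1)
= 2/3 * 6.9792
= 4.65

4.65


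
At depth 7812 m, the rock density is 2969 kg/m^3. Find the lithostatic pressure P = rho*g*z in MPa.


P = rho * g * z / 1e6
= 2969 * 9.81 * 7812 / 1e6
= 227531452.68 / 1e6
= 227.5315 MPa

227.5315


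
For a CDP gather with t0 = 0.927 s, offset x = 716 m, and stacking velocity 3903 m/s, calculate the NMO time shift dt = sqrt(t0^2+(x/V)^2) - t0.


x/Vnmo = 716/3903 = 0.183449
(x/Vnmo)^2 = 0.033653
t0^2 = 0.859329
sqrt(0.859329 + 0.033653) = 0.944977
dt = 0.944977 - 0.927 = 0.017977

0.017977


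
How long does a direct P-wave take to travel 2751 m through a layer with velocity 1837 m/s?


t = x / V
= 2751 / 1837
= 1.4976 s

1.4976


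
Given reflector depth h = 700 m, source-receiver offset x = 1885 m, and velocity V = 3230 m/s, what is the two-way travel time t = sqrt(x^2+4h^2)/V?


x^2 + 4h^2 = 1885^2 + 4*700^2 = 3553225 + 1960000 = 5513225
sqrt(5513225) = 2348.0258
t = 2348.0258 / 3230 = 0.7269 s

0.7269


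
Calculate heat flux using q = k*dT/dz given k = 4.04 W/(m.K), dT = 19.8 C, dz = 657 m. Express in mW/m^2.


q = k * dT / dz * 1000
= 4.04 * 19.8 / 657 * 1000
= 0.121753 * 1000
= 121.7534 mW/m^2

121.7534


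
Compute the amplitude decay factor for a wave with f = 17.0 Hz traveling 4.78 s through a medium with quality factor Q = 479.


pi*f*t/Q = pi*17.0*4.78/479 = 0.532956
A/A0 = exp(-0.532956) = 0.586868

0.586868


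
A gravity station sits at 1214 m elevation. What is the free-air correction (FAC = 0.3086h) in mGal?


FAC = 0.3086 * h
= 0.3086 * 1214
= 374.6404 mGal

374.6404


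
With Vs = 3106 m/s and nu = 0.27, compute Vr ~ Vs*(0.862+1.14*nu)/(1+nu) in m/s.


Numerator factor = 0.862 + 1.14*0.27 = 1.1698
Denominator = 1 + 0.27 = 1.27
Vr = 3106 * 1.1698 / 1.27 = 2860.94 m/s

2860.94


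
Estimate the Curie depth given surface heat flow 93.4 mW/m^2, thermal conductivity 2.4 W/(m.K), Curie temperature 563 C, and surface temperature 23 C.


T_Curie - T_surf = 563 - 23 = 540 C
Convert q to W/m^2: 93.4 mW/m^2 = 0.0934 W/m^2
d = 540 * 2.4 / 0.0934 = 13875.8 m

13875.8


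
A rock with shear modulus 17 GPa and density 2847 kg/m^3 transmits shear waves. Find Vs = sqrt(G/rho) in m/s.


Convert G to Pa: G = 17e9 Pa
Compute G/rho = 17e9 / 2847 = 5971197.752
Vs = sqrt(5971197.752) = 2443.6 m/s

2443.6


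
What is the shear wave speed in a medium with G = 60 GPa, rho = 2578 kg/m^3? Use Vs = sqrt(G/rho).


Convert G to Pa: G = 60e9 Pa
Compute G/rho = 60e9 / 2578 = 23273855.7021
Vs = sqrt(23273855.7021) = 4824.3 m/s

4824.3


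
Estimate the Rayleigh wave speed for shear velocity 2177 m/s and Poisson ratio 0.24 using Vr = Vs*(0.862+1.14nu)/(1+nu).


Numerator factor = 0.862 + 1.14*0.24 = 1.1356
Denominator = 1 + 0.24 = 1.24
Vr = 2177 * 1.1356 / 1.24 = 1993.71 m/s

1993.71


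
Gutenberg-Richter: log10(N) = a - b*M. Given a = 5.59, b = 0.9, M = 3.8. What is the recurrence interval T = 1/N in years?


log10(N) = 5.59 - 0.9*3.8 = 2.17
N = 10^2.17 = 147.910839
T = 1/N = 1/147.910839 = 0.0068 years

0.0068


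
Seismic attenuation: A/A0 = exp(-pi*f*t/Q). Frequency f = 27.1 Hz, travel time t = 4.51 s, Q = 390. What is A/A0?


pi*f*t/Q = pi*27.1*4.51/390 = 0.984535
A/A0 = exp(-0.984535) = 0.373613

0.373613


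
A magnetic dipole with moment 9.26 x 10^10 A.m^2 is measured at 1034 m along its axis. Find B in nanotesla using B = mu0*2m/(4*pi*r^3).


m = 9.26 x 10^10 = 92600000000 A.m^2
2m = 185200000000 A.m^2
r^3 = 1034^3 = 1105507304
B = (4pi*10^-7) * 185200000000 / (4*pi * 1105507304) * 1e9
= 232729.183778 / 13892214498.95 * 1e9
= 16752.49 nT

16752.49


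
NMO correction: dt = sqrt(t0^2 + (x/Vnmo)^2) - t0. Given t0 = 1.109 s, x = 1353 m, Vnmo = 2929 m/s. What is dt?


x/Vnmo = 1353/2929 = 0.461932
(x/Vnmo)^2 = 0.213382
t0^2 = 1.229881
sqrt(1.229881 + 0.213382) = 1.201359
dt = 1.201359 - 1.109 = 0.092359

0.092359


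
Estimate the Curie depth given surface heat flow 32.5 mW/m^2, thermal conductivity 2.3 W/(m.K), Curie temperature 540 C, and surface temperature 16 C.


T_Curie - T_surf = 540 - 16 = 524 C
Convert q to W/m^2: 32.5 mW/m^2 = 0.0325 W/m^2
d = 524 * 2.3 / 0.0325 = 37083.08 m

37083.08


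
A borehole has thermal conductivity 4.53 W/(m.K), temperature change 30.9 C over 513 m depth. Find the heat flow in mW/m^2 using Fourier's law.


q = k * dT / dz * 1000
= 4.53 * 30.9 / 513 * 1000
= 0.27286 * 1000
= 272.8596 mW/m^2

272.8596


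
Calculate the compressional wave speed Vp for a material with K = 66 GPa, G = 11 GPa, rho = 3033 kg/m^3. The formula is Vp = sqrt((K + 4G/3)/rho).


First compute the effective modulus:
K + 4G/3 = 66e9 + 4*11e9/3 = 80666666666.67 Pa
Then divide by density:
80666666666.67 / 3033 = 26596329.267 Pa/(kg/m^3)
Take the square root:
Vp = sqrt(26596329.267) = 5157.16 m/s

5157.16


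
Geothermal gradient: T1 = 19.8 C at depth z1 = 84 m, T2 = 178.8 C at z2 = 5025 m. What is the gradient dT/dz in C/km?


dT = 178.8 - 19.8 = 159.0 C
dz = 5025 - 84 = 4941 m
gradient = dT/dz * 1000 = 159.0/4941 * 1000 = 32.1797 C/km

32.1797


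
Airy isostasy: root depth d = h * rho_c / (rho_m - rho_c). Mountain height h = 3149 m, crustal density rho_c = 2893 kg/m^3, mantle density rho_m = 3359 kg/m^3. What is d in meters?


rho_m - rho_c = 3359 - 2893 = 466
d = 3149 * 2893 / 466
= 9110057 / 466
= 19549.48 m

19549.48


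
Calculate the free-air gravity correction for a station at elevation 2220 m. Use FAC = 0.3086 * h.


FAC = 0.3086 * h
= 0.3086 * 2220
= 685.092 mGal

685.092


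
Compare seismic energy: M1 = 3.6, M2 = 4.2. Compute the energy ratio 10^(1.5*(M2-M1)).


M2 - M1 = 4.2 - 3.6 = 0.6
1.5 * 0.6 = 0.9
ratio = 10^0.9 = 7.94

7.94


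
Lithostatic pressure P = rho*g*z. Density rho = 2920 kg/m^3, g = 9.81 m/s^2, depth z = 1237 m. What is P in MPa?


P = rho * g * z / 1e6
= 2920 * 9.81 * 1237 / 1e6
= 35434112.4 / 1e6
= 35.4341 MPa

35.4341


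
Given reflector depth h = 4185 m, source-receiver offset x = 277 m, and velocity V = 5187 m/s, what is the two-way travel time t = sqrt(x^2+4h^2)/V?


x^2 + 4h^2 = 277^2 + 4*4185^2 = 76729 + 70056900 = 70133629
sqrt(70133629) = 8374.5823
t = 8374.5823 / 5187 = 1.6145 s

1.6145


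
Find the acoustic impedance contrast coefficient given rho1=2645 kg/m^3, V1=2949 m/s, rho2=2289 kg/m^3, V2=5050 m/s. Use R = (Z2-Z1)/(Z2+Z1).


Z1 = 2645 * 2949 = 7800105
Z2 = 2289 * 5050 = 11559450
R = (11559450 - 7800105) / (11559450 + 7800105) = 3759345 / 19359555 = 0.1942

0.1942


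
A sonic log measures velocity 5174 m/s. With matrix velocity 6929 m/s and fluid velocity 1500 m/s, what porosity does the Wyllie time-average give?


1/V - 1/Vm = 1/5174 - 1/6929 = 4.895e-05
1/Vf - 1/Vm = 1/1500 - 1/6929 = 0.00052235
phi = 4.895e-05 / 0.00052235 = 0.0937

0.0937


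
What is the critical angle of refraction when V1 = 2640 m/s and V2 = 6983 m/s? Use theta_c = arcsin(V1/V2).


V1/V2 = 2640/6983 = 0.378061
theta_c = arcsin(0.378061) = 22.2136 degrees

22.2136


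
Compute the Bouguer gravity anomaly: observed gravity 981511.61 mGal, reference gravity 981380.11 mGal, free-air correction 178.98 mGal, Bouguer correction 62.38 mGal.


BA = g_obs - g_ref + FAC - BC
= 981511.61 - 981380.11 + 178.98 - 62.38
= 248.1 mGal

248.1


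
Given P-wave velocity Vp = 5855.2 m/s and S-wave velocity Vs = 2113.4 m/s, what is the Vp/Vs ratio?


Vp/Vs = 5855.2 / 2113.4
= 2.7705

2.7705


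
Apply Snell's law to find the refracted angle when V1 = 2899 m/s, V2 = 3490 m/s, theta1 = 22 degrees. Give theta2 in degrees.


sin(theta1) = sin(22 deg) = 0.374607
sin(theta2) = V2/V1 * sin(theta1) = 3490/2899 * 0.374607 = 0.450975
theta2 = arcsin(0.450975) = 26.8063 degrees

26.8063


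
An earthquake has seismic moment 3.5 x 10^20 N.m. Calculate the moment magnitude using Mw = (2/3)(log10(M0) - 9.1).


log10(M0) = log10(3.5 x 10^20) = 20.5441
Mw = 2/3 * (20.5441 - 9.1)
= 2/3 * 11.4441
= 7.63

7.63


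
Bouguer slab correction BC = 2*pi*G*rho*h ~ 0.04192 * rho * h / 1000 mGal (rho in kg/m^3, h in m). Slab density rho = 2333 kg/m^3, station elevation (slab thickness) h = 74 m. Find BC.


BC = 0.04192 * rho * h / 1000
= 0.04192 * 2333 * 74 / 1000
= 7.2372 mGal

7.2372


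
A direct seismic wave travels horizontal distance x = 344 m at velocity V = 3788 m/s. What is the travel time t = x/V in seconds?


t = x / V
= 344 / 3788
= 0.0908 s

0.0908


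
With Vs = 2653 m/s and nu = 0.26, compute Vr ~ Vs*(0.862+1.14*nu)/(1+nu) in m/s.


Numerator factor = 0.862 + 1.14*0.26 = 1.1584
Denominator = 1 + 0.26 = 1.26
Vr = 2653 * 1.1584 / 1.26 = 2439.08 m/s

2439.08


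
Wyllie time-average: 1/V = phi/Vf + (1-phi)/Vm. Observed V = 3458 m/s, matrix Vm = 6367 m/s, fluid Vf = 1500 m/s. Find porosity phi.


1/V - 1/Vm = 1/3458 - 1/6367 = 0.00013212
1/Vf - 1/Vm = 1/1500 - 1/6367 = 0.00050961
phi = 0.00013212 / 0.00050961 = 0.2593

0.2593


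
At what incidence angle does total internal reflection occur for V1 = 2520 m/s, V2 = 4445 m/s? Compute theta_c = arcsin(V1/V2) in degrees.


V1/V2 = 2520/4445 = 0.566929
theta_c = arcsin(0.566929) = 34.5364 degrees

34.5364


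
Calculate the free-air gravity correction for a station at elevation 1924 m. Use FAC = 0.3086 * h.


FAC = 0.3086 * h
= 0.3086 * 1924
= 593.7464 mGal

593.7464


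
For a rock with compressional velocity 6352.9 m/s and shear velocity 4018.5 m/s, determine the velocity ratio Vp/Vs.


Vp/Vs = 6352.9 / 4018.5
= 1.5809

1.5809


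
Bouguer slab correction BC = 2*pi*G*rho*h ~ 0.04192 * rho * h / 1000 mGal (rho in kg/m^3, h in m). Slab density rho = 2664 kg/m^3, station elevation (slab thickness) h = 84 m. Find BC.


BC = 0.04192 * rho * h / 1000
= 0.04192 * 2664 * 84 / 1000
= 9.3807 mGal

9.3807


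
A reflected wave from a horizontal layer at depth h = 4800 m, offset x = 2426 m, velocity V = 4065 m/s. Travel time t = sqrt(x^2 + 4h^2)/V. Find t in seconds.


x^2 + 4h^2 = 2426^2 + 4*4800^2 = 5885476 + 92160000 = 98045476
sqrt(98045476) = 9901.7916
t = 9901.7916 / 4065 = 2.4359 s

2.4359


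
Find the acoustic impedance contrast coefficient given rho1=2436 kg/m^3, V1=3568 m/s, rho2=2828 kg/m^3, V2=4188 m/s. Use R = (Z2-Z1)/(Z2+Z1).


Z1 = 2436 * 3568 = 8691648
Z2 = 2828 * 4188 = 11843664
R = (11843664 - 8691648) / (11843664 + 8691648) = 3152016 / 20535312 = 0.1535

0.1535


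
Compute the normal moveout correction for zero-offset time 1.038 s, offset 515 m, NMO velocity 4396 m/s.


x/Vnmo = 515/4396 = 0.117152
(x/Vnmo)^2 = 0.013725
t0^2 = 1.077444
sqrt(1.077444 + 0.013725) = 1.04459
dt = 1.04459 - 1.038 = 0.00659

0.00659


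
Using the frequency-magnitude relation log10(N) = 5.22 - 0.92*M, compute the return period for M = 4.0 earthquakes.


log10(N) = 5.22 - 0.92*4.0 = 1.54
N = 10^1.54 = 34.673685
T = 1/N = 1/34.673685 = 0.0288 years

0.0288


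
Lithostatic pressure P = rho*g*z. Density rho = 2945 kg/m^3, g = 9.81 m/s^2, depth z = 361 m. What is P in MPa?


P = rho * g * z / 1e6
= 2945 * 9.81 * 361 / 1e6
= 10429452.45 / 1e6
= 10.4295 MPa

10.4295


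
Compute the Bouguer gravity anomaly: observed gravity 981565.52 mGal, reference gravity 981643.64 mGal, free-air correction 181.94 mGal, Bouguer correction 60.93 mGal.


BA = g_obs - g_ref + FAC - BC
= 981565.52 - 981643.64 + 181.94 - 60.93
= 42.89 mGal

42.89


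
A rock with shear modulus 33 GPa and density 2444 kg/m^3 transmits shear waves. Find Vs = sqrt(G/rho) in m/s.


Convert G to Pa: G = 33e9 Pa
Compute G/rho = 33e9 / 2444 = 13502454.9918
Vs = sqrt(13502454.9918) = 3674.57 m/s

3674.57


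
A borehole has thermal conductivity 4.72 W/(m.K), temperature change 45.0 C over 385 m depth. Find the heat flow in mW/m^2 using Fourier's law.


q = k * dT / dz * 1000
= 4.72 * 45.0 / 385 * 1000
= 0.551688 * 1000
= 551.6883 mW/m^2

551.6883


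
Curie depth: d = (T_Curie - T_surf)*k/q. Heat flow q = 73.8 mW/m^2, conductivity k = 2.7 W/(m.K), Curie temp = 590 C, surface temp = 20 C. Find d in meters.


T_Curie - T_surf = 590 - 20 = 570 C
Convert q to W/m^2: 73.8 mW/m^2 = 0.0738 W/m^2
d = 570 * 2.7 / 0.0738 = 20853.66 m

20853.66


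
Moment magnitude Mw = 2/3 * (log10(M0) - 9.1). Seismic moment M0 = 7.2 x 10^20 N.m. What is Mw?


log10(M0) = log10(7.2 x 10^20) = 20.8573
Mw = 2/3 * (20.8573 - 9.1)
= 2/3 * 11.7573
= 7.84

7.84


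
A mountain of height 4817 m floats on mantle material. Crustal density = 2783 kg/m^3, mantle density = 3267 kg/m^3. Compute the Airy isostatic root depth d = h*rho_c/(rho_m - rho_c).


rho_m - rho_c = 3267 - 2783 = 484
d = 4817 * 2783 / 484
= 13405711 / 484
= 27697.75 m

27697.75


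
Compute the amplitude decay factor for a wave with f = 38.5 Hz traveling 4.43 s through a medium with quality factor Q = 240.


pi*f*t/Q = pi*38.5*4.43/240 = 2.23256
A/A0 = exp(-2.23256) = 0.107254

0.107254


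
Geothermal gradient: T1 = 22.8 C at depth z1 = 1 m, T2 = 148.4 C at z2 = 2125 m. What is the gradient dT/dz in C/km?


dT = 148.4 - 22.8 = 125.6 C
dz = 2125 - 1 = 2124 m
gradient = dT/dz * 1000 = 125.6/2124 * 1000 = 59.1337 C/km

59.1337


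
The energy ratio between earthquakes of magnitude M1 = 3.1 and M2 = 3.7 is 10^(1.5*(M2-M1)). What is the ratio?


M2 - M1 = 3.7 - 3.1 = 0.6
1.5 * 0.6 = 0.9
ratio = 10^0.9 = 7.94

7.94


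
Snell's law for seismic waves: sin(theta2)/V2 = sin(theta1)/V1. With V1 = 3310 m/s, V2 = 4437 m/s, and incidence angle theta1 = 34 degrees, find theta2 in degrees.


sin(theta1) = sin(34 deg) = 0.559193
sin(theta2) = V2/V1 * sin(theta1) = 4437/3310 * 0.559193 = 0.749589
theta2 = arcsin(0.749589) = 48.5548 degrees

48.5548


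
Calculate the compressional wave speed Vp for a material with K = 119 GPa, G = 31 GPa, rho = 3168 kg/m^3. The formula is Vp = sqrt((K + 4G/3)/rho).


First compute the effective modulus:
K + 4G/3 = 119e9 + 4*31e9/3 = 160333333333.33 Pa
Then divide by density:
160333333333.33 / 3168 = 50610269.3603 Pa/(kg/m^3)
Take the square root:
Vp = sqrt(50610269.3603) = 7114.09 m/s

7114.09


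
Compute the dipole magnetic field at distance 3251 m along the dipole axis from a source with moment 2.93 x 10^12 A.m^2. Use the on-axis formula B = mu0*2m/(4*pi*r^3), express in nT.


m = 2.93 x 10^12 = 2930000000000 A.m^2
2m = 5860000000000 A.m^2
r^3 = 3251^3 = 34359822251
B = (4pi*10^-7) * 5860000000000 / (4*pi * 34359822251) * 1e9
= 7363893.180014 / 431778260649.57 * 1e9
= 17054.803 nT

17054.803


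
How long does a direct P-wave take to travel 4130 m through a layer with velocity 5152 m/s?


t = x / V
= 4130 / 5152
= 0.8016 s

0.8016


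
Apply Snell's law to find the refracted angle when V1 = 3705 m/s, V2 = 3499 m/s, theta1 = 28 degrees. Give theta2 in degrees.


sin(theta1) = sin(28 deg) = 0.469472
sin(theta2) = V2/V1 * sin(theta1) = 3499/3705 * 0.469472 = 0.443369
theta2 = arcsin(0.443369) = 26.319 degrees

26.319


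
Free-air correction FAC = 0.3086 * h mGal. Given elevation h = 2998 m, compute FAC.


FAC = 0.3086 * h
= 0.3086 * 2998
= 925.1828 mGal

925.1828


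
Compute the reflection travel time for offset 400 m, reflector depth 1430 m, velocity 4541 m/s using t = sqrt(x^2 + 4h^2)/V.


x^2 + 4h^2 = 400^2 + 4*1430^2 = 160000 + 8179600 = 8339600
sqrt(8339600) = 2887.8366
t = 2887.8366 / 4541 = 0.6359 s

0.6359


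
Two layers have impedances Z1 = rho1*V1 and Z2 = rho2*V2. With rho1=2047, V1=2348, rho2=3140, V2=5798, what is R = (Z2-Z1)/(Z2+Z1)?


Z1 = 2047 * 2348 = 4806356
Z2 = 3140 * 5798 = 18205720
R = (18205720 - 4806356) / (18205720 + 4806356) = 13399364 / 23012076 = 0.5823

0.5823


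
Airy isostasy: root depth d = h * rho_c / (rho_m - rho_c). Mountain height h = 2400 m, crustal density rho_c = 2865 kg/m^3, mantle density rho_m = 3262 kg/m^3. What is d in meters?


rho_m - rho_c = 3262 - 2865 = 397
d = 2400 * 2865 / 397
= 6876000 / 397
= 17319.9 m

17319.9


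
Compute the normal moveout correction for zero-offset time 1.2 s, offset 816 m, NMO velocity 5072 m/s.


x/Vnmo = 816/5072 = 0.160883
(x/Vnmo)^2 = 0.025883
t0^2 = 1.44
sqrt(1.44 + 0.025883) = 1.210737
dt = 1.210737 - 1.2 = 0.010737

0.010737


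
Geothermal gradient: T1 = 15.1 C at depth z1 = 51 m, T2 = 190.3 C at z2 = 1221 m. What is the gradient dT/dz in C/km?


dT = 190.3 - 15.1 = 175.2 C
dz = 1221 - 51 = 1170 m
gradient = dT/dz * 1000 = 175.2/1170 * 1000 = 149.7436 C/km

149.7436


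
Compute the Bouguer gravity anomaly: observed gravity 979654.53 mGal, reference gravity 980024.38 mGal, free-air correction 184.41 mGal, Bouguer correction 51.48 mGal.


BA = g_obs - g_ref + FAC - BC
= 979654.53 - 980024.38 + 184.41 - 51.48
= -236.92 mGal

-236.92


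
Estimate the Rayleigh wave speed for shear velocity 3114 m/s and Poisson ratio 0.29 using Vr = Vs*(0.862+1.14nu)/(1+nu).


Numerator factor = 0.862 + 1.14*0.29 = 1.1926
Denominator = 1 + 0.29 = 1.29
Vr = 3114 * 1.1926 / 1.29 = 2878.88 m/s

2878.88


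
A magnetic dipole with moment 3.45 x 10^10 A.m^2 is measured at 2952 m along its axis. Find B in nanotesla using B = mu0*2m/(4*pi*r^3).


m = 3.45 x 10^10 = 34500000000 A.m^2
2m = 69000000000 A.m^2
r^3 = 2952^3 = 25724625408
B = (4pi*10^-7) * 69000000000 / (4*pi * 25724625408) * 1e9
= 86707.957239 / 323265176792.49 * 1e9
= 268.2255 nT

268.2255


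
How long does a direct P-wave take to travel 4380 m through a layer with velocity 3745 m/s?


t = x / V
= 4380 / 3745
= 1.1696 s

1.1696


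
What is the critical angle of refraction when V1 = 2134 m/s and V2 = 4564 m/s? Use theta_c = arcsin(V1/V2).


V1/V2 = 2134/4564 = 0.467572
theta_c = arcsin(0.467572) = 27.8768 degrees

27.8768


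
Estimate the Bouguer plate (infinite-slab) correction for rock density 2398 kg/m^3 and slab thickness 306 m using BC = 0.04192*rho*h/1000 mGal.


BC = 0.04192 * rho * h / 1000
= 0.04192 * 2398 * 306 / 1000
= 30.7604 mGal

30.7604


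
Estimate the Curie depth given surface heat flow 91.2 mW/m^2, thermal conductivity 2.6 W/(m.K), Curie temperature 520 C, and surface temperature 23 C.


T_Curie - T_surf = 520 - 23 = 497 C
Convert q to W/m^2: 91.2 mW/m^2 = 0.0912 W/m^2
d = 497 * 2.6 / 0.0912 = 14168.86 m

14168.86


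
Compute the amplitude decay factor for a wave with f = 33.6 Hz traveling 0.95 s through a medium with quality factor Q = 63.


pi*f*t/Q = pi*33.6*0.95/63 = 1.59174
A/A0 = exp(-1.59174) = 0.203571

0.203571


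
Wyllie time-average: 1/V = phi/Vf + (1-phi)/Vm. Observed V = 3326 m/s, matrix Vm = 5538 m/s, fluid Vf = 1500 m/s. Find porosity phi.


1/V - 1/Vm = 1/3326 - 1/5538 = 0.00012009
1/Vf - 1/Vm = 1/1500 - 1/5538 = 0.0004861
phi = 0.00012009 / 0.0004861 = 0.2471

0.2471


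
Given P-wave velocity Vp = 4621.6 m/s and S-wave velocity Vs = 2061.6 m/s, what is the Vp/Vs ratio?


Vp/Vs = 4621.6 / 2061.6
= 2.2418

2.2418


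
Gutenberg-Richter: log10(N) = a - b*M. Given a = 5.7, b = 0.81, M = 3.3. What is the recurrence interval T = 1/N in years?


log10(N) = 5.7 - 0.81*3.3 = 3.027
N = 10^3.027 = 1064.143018
T = 1/N = 1/1064.143018 = 0.0009 years

9.000000e-04


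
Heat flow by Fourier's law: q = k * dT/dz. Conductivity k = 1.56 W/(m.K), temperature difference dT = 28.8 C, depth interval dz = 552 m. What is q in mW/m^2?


q = k * dT / dz * 1000
= 1.56 * 28.8 / 552 * 1000
= 0.081391 * 1000
= 81.3913 mW/m^2

81.3913


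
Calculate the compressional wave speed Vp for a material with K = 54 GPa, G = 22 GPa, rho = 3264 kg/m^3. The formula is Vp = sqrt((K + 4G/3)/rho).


First compute the effective modulus:
K + 4G/3 = 54e9 + 4*22e9/3 = 83333333333.33 Pa
Then divide by density:
83333333333.33 / 3264 = 25531045.7516 Pa/(kg/m^3)
Take the square root:
Vp = sqrt(25531045.7516) = 5052.83 m/s

5052.83


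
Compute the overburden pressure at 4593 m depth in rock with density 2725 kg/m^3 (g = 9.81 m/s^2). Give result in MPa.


P = rho * g * z / 1e6
= 2725 * 9.81 * 4593 / 1e6
= 122781224.25 / 1e6
= 122.7812 MPa

122.7812


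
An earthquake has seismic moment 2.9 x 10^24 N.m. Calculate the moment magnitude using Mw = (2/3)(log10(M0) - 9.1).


log10(M0) = log10(2.9 x 10^24) = 24.4624
Mw = 2/3 * (24.4624 - 9.1)
= 2/3 * 15.3624
= 10.24

10.24


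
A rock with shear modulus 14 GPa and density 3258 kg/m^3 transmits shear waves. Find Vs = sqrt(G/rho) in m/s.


Convert G to Pa: G = 14e9 Pa
Compute G/rho = 14e9 / 3258 = 4297114.7944
Vs = sqrt(4297114.7944) = 2072.95 m/s

2072.95


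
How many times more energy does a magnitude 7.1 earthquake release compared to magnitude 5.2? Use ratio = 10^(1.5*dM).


M2 - M1 = 7.1 - 5.2 = 1.9
1.5 * 1.9 = 2.85
ratio = 10^2.85 = 707.95

707.95


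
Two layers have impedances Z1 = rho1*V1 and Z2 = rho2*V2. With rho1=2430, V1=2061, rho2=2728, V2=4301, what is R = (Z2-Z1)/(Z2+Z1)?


Z1 = 2430 * 2061 = 5008230
Z2 = 2728 * 4301 = 11733128
R = (11733128 - 5008230) / (11733128 + 5008230) = 6724898 / 16741358 = 0.4017

0.4017


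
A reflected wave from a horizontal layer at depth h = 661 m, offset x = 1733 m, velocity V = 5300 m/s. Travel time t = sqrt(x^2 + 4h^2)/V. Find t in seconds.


x^2 + 4h^2 = 1733^2 + 4*661^2 = 3003289 + 1747684 = 4750973
sqrt(4750973) = 2179.6727
t = 2179.6727 / 5300 = 0.4113 s

0.4113


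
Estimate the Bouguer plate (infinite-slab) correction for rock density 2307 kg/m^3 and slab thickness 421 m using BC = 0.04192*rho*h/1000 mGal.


BC = 0.04192 * rho * h / 1000
= 0.04192 * 2307 * 421 / 1000
= 40.7147 mGal

40.7147


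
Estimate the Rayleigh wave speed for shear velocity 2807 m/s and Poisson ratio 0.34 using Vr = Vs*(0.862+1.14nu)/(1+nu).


Numerator factor = 0.862 + 1.14*0.34 = 1.2496
Denominator = 1 + 0.34 = 1.34
Vr = 2807 * 1.2496 / 1.34 = 2617.63 m/s

2617.63


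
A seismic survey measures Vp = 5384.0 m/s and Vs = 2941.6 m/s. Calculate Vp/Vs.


Vp/Vs = 5384.0 / 2941.6
= 1.8303

1.8303


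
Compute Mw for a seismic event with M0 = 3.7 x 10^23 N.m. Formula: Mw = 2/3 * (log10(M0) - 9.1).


log10(M0) = log10(3.7 x 10^23) = 23.5682
Mw = 2/3 * (23.5682 - 9.1)
= 2/3 * 14.4682
= 9.65

9.65


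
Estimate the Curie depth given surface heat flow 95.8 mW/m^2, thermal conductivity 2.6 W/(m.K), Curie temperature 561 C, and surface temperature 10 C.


T_Curie - T_surf = 561 - 10 = 551 C
Convert q to W/m^2: 95.8 mW/m^2 = 0.0958 W/m^2
d = 551 * 2.6 / 0.0958 = 14954.07 m

14954.07


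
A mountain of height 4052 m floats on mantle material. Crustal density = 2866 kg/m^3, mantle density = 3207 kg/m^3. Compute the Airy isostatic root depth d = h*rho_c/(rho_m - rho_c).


rho_m - rho_c = 3207 - 2866 = 341
d = 4052 * 2866 / 341
= 11613032 / 341
= 34055.81 m

34055.81


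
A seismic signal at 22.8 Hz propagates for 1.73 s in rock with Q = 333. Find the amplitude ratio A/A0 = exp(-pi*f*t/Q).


pi*f*t/Q = pi*22.8*1.73/333 = 0.372123
A/A0 = exp(-0.372123) = 0.689269

0.689269


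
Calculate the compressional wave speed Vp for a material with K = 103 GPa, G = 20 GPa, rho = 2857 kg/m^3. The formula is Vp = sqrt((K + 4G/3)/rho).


First compute the effective modulus:
K + 4G/3 = 103e9 + 4*20e9/3 = 129666666666.67 Pa
Then divide by density:
129666666666.67 / 2857 = 45385602.6135 Pa/(kg/m^3)
Take the square root:
Vp = sqrt(45385602.6135) = 6736.88 m/s

6736.88


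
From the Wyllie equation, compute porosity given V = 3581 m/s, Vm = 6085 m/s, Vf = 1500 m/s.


1/V - 1/Vm = 1/3581 - 1/6085 = 0.00011491
1/Vf - 1/Vm = 1/1500 - 1/6085 = 0.00050233
phi = 0.00011491 / 0.00050233 = 0.2288

0.2288


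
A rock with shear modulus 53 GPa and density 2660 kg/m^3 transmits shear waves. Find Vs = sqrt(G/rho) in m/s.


Convert G to Pa: G = 53e9 Pa
Compute G/rho = 53e9 / 2660 = 19924812.0301
Vs = sqrt(19924812.0301) = 4463.72 m/s

4463.72


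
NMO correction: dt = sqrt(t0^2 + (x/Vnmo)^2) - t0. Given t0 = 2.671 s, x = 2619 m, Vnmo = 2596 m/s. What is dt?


x/Vnmo = 2619/2596 = 1.00886
(x/Vnmo)^2 = 1.017798
t0^2 = 7.134241
sqrt(7.134241 + 1.017798) = 2.855178
dt = 2.855178 - 2.671 = 0.184178

0.184178


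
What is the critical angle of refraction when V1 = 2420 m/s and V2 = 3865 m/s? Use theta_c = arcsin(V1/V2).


V1/V2 = 2420/3865 = 0.626132
theta_c = arcsin(0.626132) = 38.7653 degrees

38.7653


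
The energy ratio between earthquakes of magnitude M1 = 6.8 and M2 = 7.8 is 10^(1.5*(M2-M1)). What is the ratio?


M2 - M1 = 7.8 - 6.8 = 1.0
1.5 * 1.0 = 1.5
ratio = 10^1.5 = 31.62

31.62


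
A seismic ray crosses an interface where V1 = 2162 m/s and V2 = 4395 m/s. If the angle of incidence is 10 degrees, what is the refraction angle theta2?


sin(theta1) = sin(10 deg) = 0.173648
sin(theta2) = V2/V1 * sin(theta1) = 4395/2162 * 0.173648 = 0.352999
theta2 = arcsin(0.352999) = 20.6709 degrees

20.6709


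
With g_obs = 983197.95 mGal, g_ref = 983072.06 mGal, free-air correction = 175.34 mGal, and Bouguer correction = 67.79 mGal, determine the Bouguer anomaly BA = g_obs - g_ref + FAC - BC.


BA = g_obs - g_ref + FAC - BC
= 983197.95 - 983072.06 + 175.34 - 67.79
= 233.44 mGal

233.44


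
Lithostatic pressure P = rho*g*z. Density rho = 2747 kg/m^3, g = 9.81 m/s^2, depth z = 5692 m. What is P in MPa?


P = rho * g * z / 1e6
= 2747 * 9.81 * 5692 / 1e6
= 153388414.44 / 1e6
= 153.3884 MPa

153.3884


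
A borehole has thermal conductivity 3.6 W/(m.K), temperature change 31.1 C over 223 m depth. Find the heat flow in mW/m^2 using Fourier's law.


q = k * dT / dz * 1000
= 3.6 * 31.1 / 223 * 1000
= 0.502063 * 1000
= 502.0628 mW/m^2

502.0628


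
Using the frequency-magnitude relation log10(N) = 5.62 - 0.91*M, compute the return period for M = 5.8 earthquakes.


log10(N) = 5.62 - 0.91*5.8 = 0.342
N = 10^0.342 = 2.19786
T = 1/N = 1/2.19786 = 0.455 years

0.455


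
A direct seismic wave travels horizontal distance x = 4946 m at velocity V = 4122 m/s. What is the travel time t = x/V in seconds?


t = x / V
= 4946 / 4122
= 1.1999 s

1.1999


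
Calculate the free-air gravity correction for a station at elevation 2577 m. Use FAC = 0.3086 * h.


FAC = 0.3086 * h
= 0.3086 * 2577
= 795.2622 mGal

795.2622


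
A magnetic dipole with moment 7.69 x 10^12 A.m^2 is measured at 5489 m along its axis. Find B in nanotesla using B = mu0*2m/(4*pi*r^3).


m = 7.69 x 10^12 = 7690000000000 A.m^2
2m = 15380000000000 A.m^2
r^3 = 5489^3 = 165378745169
B = (4pi*10^-7) * 15380000000000 / (4*pi * 165378745169) * 1e9
= 19327078.004884 / 2078210603531.32 * 1e9
= 9299.865 nT

9299.865


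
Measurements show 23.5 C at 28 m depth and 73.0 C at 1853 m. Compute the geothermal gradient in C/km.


dT = 73.0 - 23.5 = 49.5 C
dz = 1853 - 28 = 1825 m
gradient = dT/dz * 1000 = 49.5/1825 * 1000 = 27.1233 C/km

27.1233


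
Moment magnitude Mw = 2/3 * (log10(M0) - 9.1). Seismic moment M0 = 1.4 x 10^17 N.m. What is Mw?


log10(M0) = log10(1.4 x 10^17) = 17.1461
Mw = 2/3 * (17.1461 - 9.1)
= 2/3 * 8.0461
= 5.36

5.36


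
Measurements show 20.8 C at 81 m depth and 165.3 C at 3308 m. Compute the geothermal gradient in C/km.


dT = 165.3 - 20.8 = 144.5 C
dz = 3308 - 81 = 3227 m
gradient = dT/dz * 1000 = 144.5/3227 * 1000 = 44.7784 C/km

44.7784


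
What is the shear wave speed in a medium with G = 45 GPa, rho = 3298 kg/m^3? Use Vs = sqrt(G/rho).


Convert G to Pa: G = 45e9 Pa
Compute G/rho = 45e9 / 3298 = 13644633.111
Vs = sqrt(13644633.111) = 3693.86 m/s

3693.86


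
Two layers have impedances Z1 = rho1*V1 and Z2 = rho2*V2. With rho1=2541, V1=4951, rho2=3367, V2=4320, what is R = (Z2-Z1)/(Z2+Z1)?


Z1 = 2541 * 4951 = 12580491
Z2 = 3367 * 4320 = 14545440
R = (14545440 - 12580491) / (14545440 + 12580491) = 1964949 / 27125931 = 0.0724

0.0724


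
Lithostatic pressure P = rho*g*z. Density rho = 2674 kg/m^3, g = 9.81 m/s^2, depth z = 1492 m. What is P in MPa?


P = rho * g * z / 1e6
= 2674 * 9.81 * 1492 / 1e6
= 39138054.48 / 1e6
= 39.1381 MPa

39.1381


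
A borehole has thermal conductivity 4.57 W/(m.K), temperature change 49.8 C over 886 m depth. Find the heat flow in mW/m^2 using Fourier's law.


q = k * dT / dz * 1000
= 4.57 * 49.8 / 886 * 1000
= 0.256869 * 1000
= 256.8691 mW/m^2

256.8691


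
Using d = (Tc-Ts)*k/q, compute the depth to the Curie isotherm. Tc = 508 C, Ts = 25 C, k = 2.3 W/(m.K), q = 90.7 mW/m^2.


T_Curie - T_surf = 508 - 25 = 483 C
Convert q to W/m^2: 90.7 mW/m^2 = 0.0907 W/m^2
d = 483 * 2.3 / 0.0907 = 12248.07 m

12248.07


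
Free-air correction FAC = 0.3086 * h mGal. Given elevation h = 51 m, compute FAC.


FAC = 0.3086 * h
= 0.3086 * 51
= 15.7386 mGal

15.7386


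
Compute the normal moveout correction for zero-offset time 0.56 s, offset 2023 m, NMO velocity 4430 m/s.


x/Vnmo = 2023/4430 = 0.456659
(x/Vnmo)^2 = 0.208538
t0^2 = 0.3136
sqrt(0.3136 + 0.208538) = 0.722591
dt = 0.722591 - 0.56 = 0.162591

0.162591


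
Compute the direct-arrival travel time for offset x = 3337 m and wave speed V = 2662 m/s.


t = x / V
= 3337 / 2662
= 1.2536 s

1.2536


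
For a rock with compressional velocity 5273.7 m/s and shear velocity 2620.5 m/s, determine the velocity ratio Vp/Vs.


Vp/Vs = 5273.7 / 2620.5
= 2.0125

2.0125


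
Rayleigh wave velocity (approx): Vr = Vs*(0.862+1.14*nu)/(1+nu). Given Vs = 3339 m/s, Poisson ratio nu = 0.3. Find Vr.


Numerator factor = 0.862 + 1.14*0.3 = 1.204
Denominator = 1 + 0.3 = 1.3
Vr = 3339 * 1.204 / 1.3 = 3092.43 m/s

3092.43


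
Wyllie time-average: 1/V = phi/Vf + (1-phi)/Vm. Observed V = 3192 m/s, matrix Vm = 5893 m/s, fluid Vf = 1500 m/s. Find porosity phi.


1/V - 1/Vm = 1/3192 - 1/5893 = 0.00014359
1/Vf - 1/Vm = 1/1500 - 1/5893 = 0.00049697
phi = 0.00014359 / 0.00049697 = 0.2889

0.2889


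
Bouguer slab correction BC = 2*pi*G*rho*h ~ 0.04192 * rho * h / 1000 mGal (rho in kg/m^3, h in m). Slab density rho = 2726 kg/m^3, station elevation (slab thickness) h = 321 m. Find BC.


BC = 0.04192 * rho * h / 1000
= 0.04192 * 2726 * 321 / 1000
= 36.6819 mGal

36.6819
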